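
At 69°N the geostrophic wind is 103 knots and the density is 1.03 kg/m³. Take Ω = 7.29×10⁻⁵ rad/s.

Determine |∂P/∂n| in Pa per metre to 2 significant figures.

Coriolis parameter at 69°N:
f = 2Ω sin φ = 2 × 7.29×10⁻⁵ × sin 69° = 1.36×10⁻⁴ s⁻¹
Wind speed in SI: 103 knots = 53.0 m/s
Geostrophic balance rearranged: |∂P/∂n| = f ρ V_g
|∂P/∂n| = 1.36×10⁻⁴ × 1.03 × 53.0 = 7.43×10⁻³ Pa/m

7.4×10⁻³ Pa/m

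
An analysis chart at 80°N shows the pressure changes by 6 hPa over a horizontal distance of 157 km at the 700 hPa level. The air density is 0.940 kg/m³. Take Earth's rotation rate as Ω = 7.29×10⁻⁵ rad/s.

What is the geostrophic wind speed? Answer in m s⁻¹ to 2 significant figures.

28 m s⁻¹

Coriolis parameter at 80°N:
f = 2Ω sin φ = 2 × 7.29×10⁻⁵ × sin 80° = 1.44×10⁻⁴ s⁻¹
Pressure gradient: |∂P/∂n| = 600 Pa / 157000 m = 3.82×10⁻³ Pa/m
Geostrophic balance (pressure-gradient force = Coriolis force):
V_g = (1/(fρ)) |∂P/∂n| = 3.82×10⁻³ / (1.44×10⁻⁴ × 0.940) = 28.3 m/s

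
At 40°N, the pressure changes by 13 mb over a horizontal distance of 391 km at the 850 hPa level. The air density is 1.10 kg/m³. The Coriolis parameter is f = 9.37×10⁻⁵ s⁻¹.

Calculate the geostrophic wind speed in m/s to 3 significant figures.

32.3 m/s

Pressure gradient: |∂P/∂n| = 1300 Pa / 391000 m = 3.32×10⁻³ Pa/m
Geostrophic balance (pressure-gradient force = Coriolis force):
V_g = (1/(fρ)) |∂P/∂n| = 3.32×10⁻³ / (9.37×10⁻⁵ × 1.10) = 32.3 m/s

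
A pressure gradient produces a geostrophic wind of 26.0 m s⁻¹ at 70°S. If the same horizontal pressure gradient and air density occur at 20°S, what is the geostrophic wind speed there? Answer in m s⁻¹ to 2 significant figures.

71 m s⁻¹

With the same pressure gradient and density, V_g ∝ 1/f ∝ 1/sin φ.
V₂ = V₁ · sin φ₁ / sin φ₂ = 26.0 × sin 70° / sin 20°
V₂ = 26.0 × 0.9397/0.3420 = 71 m s⁻¹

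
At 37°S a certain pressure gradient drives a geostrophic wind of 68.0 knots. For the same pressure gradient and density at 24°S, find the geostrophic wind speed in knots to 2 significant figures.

100 knots

With the same pressure gradient and density, V_g ∝ 1/f ∝ 1/sin φ.
V₂ = V₁ · sin φ₁ / sin φ₂ = 68.0 × sin 37° / sin 24°
V₂ = 68.0 × 0.6018/0.4067 = 100 knots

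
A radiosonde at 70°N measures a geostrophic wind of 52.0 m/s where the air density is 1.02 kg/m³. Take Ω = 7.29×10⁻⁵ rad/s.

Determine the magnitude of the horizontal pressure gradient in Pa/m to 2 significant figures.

Coriolis parameter at 70°N:
f = 2Ω sin φ = 2 × 7.29×10⁻⁵ × sin 70° = 1.37×10⁻⁴ s⁻¹
Geostrophic balance rearranged: |∂P/∂n| = f ρ V_g
|∂P/∂n| = 1.37×10⁻⁴ × 1.02 × 52.0 = 7.27×10⁻³ Pa/m

7.3×10⁻³ Pa/m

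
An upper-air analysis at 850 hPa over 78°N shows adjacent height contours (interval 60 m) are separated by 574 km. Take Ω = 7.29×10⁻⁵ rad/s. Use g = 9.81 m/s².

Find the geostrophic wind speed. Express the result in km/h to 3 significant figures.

25.9 km/h

Coriolis parameter at 78°N:
f = 2Ω sin φ = 2 × 7.29×10⁻⁵ × sin 78° = 1.43×10⁻⁴ s⁻¹
Height gradient: |∂Z/∂n| = 60 m / 574000 m = 1.05×10⁻⁴
On a pressure surface, geostrophic balance gives V_g = (g/f)|∂Z/∂n|:
V_g = 9.81 × 1.05×10⁻⁴ / 1.43×10⁻⁴ = 7.19 m/s
Converting: 7.19 m/s × 3.6 = 25.9 km/h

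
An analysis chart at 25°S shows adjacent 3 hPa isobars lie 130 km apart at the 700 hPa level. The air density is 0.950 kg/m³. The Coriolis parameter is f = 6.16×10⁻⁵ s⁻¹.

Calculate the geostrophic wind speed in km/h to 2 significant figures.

140 km/h

Pressure gradient: |∂P/∂n| = 300 Pa / 130000 m = 2.31×10⁻³ Pa/m
Geostrophic balance (pressure-gradient force = Coriolis force):
V_g = (1/(fρ)) |∂P/∂n| = 2.31×10⁻³ / (6.16×10⁻⁵ × 0.950) = 39.4 m/s
Converting: 39.4 m/s × 3.6 = 140 km/h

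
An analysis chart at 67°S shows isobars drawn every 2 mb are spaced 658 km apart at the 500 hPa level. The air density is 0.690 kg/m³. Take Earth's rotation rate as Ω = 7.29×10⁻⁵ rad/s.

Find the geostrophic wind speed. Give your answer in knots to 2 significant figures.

6.4 knots

Coriolis parameter at 67°S:
f = 2Ω sin φ = 2 × 7.29×10⁻⁵ × sin 67° = 1.34×10⁻⁴ s⁻¹
Pressure gradient: |∂P/∂n| = 200 Pa / 658000 m = 3.04×10⁻⁴ Pa/m
Geostrophic balance (pressure-gradient force = Coriolis force):
V_g = (1/(fρ)) |∂P/∂n| = 3.04×10⁻⁴ / (1.34×10⁻⁴ × 0.690) = 3.28 m/s
Converting: 3.28 m/s × 1.944 = 6.4 knots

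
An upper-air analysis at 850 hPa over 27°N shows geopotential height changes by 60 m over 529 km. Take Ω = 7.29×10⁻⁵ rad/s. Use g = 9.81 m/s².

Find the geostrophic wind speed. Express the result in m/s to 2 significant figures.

Coriolis parameter at 27°N:
f = 2Ω sin φ = 2 × 7.29×10⁻⁵ × sin 27° = 6.62×10⁻⁵ s⁻¹
Height gradient: |∂Z/∂n| = 60 m / 529000 m = 1.13×10⁻⁴
On a pressure surface, geostrophic balance gives V_g = (g/f)|∂Z/∂n|:
V_g = 9.81 × 1.13×10⁻⁴ / 6.62×10⁻⁵ = 16.8 m/s

17 m/s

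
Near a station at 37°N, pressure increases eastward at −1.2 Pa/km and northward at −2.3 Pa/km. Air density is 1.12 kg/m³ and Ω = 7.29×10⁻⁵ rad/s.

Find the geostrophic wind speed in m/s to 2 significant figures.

26 m/s

Coriolis parameter at 37°N:
f = 2Ω sin φ = 2 × 7.29×10⁻⁵ × sin 37° = 8.77×10⁻⁵ s⁻¹
Component geostrophic relations (x east, y north):
u_g = −(1/(fρ)) ∂P/∂y,  v_g = (1/(fρ)) ∂P/∂x
u_g = −(−2.3×10⁻³)/(8.77×10⁻⁵ × 1.12) = 23.4 m/s;  v_g = (−1.2×10⁻³)/(8.77×10⁻⁵ × 1.12) = −12.2 m/s
|V_g| = √(u_g² + v_g²) = 26.4 m/s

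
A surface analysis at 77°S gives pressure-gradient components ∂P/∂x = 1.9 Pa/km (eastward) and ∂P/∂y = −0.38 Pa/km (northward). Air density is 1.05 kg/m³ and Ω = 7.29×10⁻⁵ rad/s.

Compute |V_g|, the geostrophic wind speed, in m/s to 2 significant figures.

13 m/s

Coriolis parameter at 77°S:
f = 2Ω sin φ = 2 × 7.29×10⁻⁵ × sin 77° = 1.42×10⁻⁴ s⁻¹
In the Southern Hemisphere f is negative: f = −1.42×10⁻⁴ s⁻¹.
Component geostrophic relations (x east, y north):
u_g = −(1/(fρ)) ∂P/∂y,  v_g = (1/(fρ)) ∂P/∂x
u_g = −(−0.38×10⁻³)/(−1.42×10⁻⁴ × 1.05) = −2.55 m/s;  v_g = (1.9×10⁻³)/(−1.42×10⁻⁴ × 1.05) = −12.7 m/s
|V_g| = √(u_g² + v_g²) = 13.0 m/s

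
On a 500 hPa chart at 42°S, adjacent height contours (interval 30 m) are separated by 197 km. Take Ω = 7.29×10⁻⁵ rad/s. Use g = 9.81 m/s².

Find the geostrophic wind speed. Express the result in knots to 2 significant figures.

Coriolis parameter at 42°S:
f = 2Ω sin φ = 2 × 7.29×10⁻⁵ × sin 42° = 9.76×10⁻⁵ s⁻¹
Height gradient: |∂Z/∂n| = 30 m / 197000 m = 1.52×10⁻⁴
On a pressure surface, geostrophic balance gives V_g = (g/f)|∂Z/∂n|:
V_g = 9.81 × 1.52×10⁻⁴ / 9.76×10⁻⁵ = 15.3 m/s
Converting: 15.3 m/s × 1.944 = 30 knots

30 knots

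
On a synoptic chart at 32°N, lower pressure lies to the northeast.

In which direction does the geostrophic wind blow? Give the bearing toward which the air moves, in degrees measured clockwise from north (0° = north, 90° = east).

135°

The pressure-gradient force points toward the northeast (bearing 045°).
Geostrophic balance: in the Northern Hemisphere the Coriolis force deflects motion to the right, so the geostrophic wind blows 90° to the right of the pressure-gradient force (low pressure on the left).
Rotating 045° by 90° clockwise gives 135° — the wind blows toward the southeast.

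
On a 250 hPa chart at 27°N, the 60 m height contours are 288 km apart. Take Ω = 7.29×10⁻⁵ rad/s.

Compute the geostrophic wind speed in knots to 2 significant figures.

60 knots

Coriolis parameter at 27°N:
f = 2Ω sin φ = 2 × 7.29×10⁻⁵ × sin 27° = 6.62×10⁻⁵ s⁻¹
Height gradient: |∂Z/∂n| = 60 m / 288000 m = 2.08×10⁻⁴
On a pressure surface, geostrophic balance gives V_g = (g/f)|∂Z/∂n|:
V_g = 9.81 × 2.08×10⁻⁴ / 6.62×10⁻⁵ = 30.9 m/s
Converting: 30.9 m/s × 1.944 = 60 knots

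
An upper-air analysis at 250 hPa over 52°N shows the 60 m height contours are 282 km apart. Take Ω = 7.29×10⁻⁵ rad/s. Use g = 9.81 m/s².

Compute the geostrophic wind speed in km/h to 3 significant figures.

Coriolis parameter at 52°N:
f = 2Ω sin φ = 2 × 7.29×10⁻⁵ × sin 52° = 1.15×10⁻⁴ s⁻¹
Height gradient: |∂Z/∂n| = 60 m / 282000 m = 2.13×10⁻⁴
On a pressure surface, geostrophic balance gives V_g = (g/f)|∂Z/∂n|:
V_g = 9.81 × 2.13×10⁻⁴ / 1.15×10⁻⁴ = 18.2 m/s
Converting: 18.2 m/s × 3.6 = 65.4 km/h

65.4 km/h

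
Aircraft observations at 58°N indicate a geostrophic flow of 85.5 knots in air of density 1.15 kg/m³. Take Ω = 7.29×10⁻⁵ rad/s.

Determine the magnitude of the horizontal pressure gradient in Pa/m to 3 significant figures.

6.25×10⁻³ Pa/m

Coriolis parameter at 58°N:
f = 2Ω sin φ = 2 × 7.29×10⁻⁵ × sin 58° = 1.24×10⁻⁴ s⁻¹
Wind speed in SI: 85.5 knots = 44.0 m/s
Geostrophic balance rearranged: |∂P/∂n| = f ρ V_g
|∂P/∂n| = 1.24×10⁻⁴ × 1.15 × 44.0 = 6.25×10⁻³ Pa/m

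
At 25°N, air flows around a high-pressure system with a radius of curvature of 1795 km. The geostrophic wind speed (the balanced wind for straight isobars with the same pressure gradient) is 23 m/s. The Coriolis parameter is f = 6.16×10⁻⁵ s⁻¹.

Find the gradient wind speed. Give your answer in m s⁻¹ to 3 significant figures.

Around a high, pressure-gradient force acts outward with centrifugal, so Coriolis balances both:
fV = (1/ρ)|∂P/∂n| + V²/R  →  V² − fR·V + fR·V_g = 0
With fR = 6.16×10⁻⁵ × 1795×10³ m = 111 m/s:
V = [fR − √((fR)² − 4 fR V_g)]/2 = [111 − √(111² − 4×111×23)]/2 = 32.6 m/s
Supergeostrophic (V > V_g = 23 m/s), as expected around a high.

32.6 m s⁻¹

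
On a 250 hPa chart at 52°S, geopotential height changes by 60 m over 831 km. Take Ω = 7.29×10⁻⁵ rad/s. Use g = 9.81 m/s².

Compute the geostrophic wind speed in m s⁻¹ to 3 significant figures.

6.16 m s⁻¹

Coriolis parameter at 52°S:
f = 2Ω sin φ = 2 × 7.29×10⁻⁵ × sin 52° = 1.15×10⁻⁴ s⁻¹
Height gradient: |∂Z/∂n| = 60 m / 831000 m = 7.22×10⁻⁵
On a pressure surface, geostrophic balance gives V_g = (g/f)|∂Z/∂n|:
V_g = 9.81 × 7.22×10⁻⁵ / 1.15×10⁻⁴ = 6.16 m/s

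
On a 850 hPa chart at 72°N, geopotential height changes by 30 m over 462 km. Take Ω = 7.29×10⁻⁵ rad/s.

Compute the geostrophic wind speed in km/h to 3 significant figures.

Coriolis parameter at 72°N:
f = 2Ω sin φ = 2 × 7.29×10⁻⁵ × sin 72° = 1.39×10⁻⁴ s⁻¹
Height gradient: |∂Z/∂n| = 30 m / 462000 m = 6.49×10⁻⁵
On a pressure surface, geostrophic balance gives V_g = (g/f)|∂Z/∂n|:
V_g = 9.81 × 6.49×10⁻⁵ / 1.39×10⁻⁴ = 4.59 m/s
Converting: 4.59 m/s × 3.6 = 16.5 km/h

16.5 km/h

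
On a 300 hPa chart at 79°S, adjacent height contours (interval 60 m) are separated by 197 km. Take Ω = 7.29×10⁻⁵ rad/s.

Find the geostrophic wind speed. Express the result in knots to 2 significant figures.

41 knots

Coriolis parameter at 79°S:
f = 2Ω sin φ = 2 × 7.29×10⁻⁵ × sin 79° = 1.43×10⁻⁴ s⁻¹
Height gradient: |∂Z/∂n| = 60 m / 197000 m = 3.05×10⁻⁴
On a pressure surface, geostrophic balance gives V_g = (g/f)|∂Z/∂n|:
V_g = 9.81 × 3.05×10⁻⁴ / 1.43×10⁻⁴ = 20.9 m/s
Converting: 20.9 m/s × 1.944 = 41 knots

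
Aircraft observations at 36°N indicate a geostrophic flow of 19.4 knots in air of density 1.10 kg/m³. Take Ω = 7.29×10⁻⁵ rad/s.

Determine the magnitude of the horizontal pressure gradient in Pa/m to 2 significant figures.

Coriolis parameter at 36°N:
f = 2Ω sin φ = 2 × 7.29×10⁻⁵ × sin 36° = 8.57×10⁻⁵ s⁻¹
Wind speed in SI: 19.4 knots = 9.98 m/s
Geostrophic balance rearranged: |∂P/∂n| = f ρ V_g
|∂P/∂n| = 8.57×10⁻⁵ × 1.10 × 9.98 = 9.41×10⁻⁴ Pa/m

9.4×10⁻⁴ Pa/m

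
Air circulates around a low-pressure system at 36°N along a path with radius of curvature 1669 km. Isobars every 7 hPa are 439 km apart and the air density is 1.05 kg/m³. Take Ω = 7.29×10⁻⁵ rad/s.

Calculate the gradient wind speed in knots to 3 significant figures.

31.0 knots

Coriolis parameter at 36°N:
f = 2Ω sin φ = 2 × 7.29×10⁻⁵ × sin 36° = 8.57×10⁻⁵ s⁻¹
Pressure gradient: |∂P/∂n| = 700 Pa / 439000 m = 1.59×10⁻³ Pa/m
Geostrophic speed: V_g = |∂P/∂n|/(fρ) = 1.59×10⁻³/(8.57×10⁻⁵ × 1.05) = 17.7 m/s
Around a low, centrifugal force acts outward with Coriolis, so pressure-gradient force balances both:
(1/ρ)|∂P/∂n| = fV + V²/R  →  V² + fR·V − fR·V_g = 0
With fR = 8.57×10⁻⁵ × 1669×10³ m = 143 m/s:
V = [−fR + √((fR)² + 4 fR V_g)]/2 = [−143 + √(143² + 4×143×17.7)]/2 = 15.9 m/s
Subgeostrophic (V < V_g = 17.7 m/s), as expected around a low.
Converting: 15.9 m/s × 1.944 = 31.0 knots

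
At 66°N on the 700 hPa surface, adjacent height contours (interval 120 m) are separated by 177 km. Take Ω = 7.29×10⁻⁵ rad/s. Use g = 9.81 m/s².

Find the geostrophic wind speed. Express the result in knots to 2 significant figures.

Coriolis parameter at 66°N:
f = 2Ω sin φ = 2 × 7.29×10⁻⁵ × sin 66° = 1.33×10⁻⁴ s⁻¹
Height gradient: |∂Z/∂n| = 120 m / 177000 m = 6.78×10⁻⁴
On a pressure surface, geostrophic balance gives V_g = (g/f)|∂Z/∂n|:
V_g = 9.81 × 6.78×10⁻⁴ / 1.33×10⁻⁴ = 49.9 m/s
Converting: 49.9 m/s × 1.944 = 97 knots

97 knots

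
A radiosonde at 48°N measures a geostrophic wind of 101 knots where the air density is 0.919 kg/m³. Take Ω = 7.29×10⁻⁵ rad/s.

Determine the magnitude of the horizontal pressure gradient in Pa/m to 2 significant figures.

Coriolis parameter at 48°N:
f = 2Ω sin φ = 2 × 7.29×10⁻⁵ × sin 48° = 1.08×10⁻⁴ s⁻¹
Wind speed in SI: 101 knots = 52.0 m/s
Geostrophic balance rearranged: |∂P/∂n| = f ρ V_g
|∂P/∂n| = 1.08×10⁻⁴ × 0.919 × 52.0 = 5.17×10⁻³ Pa/m

5.2×10⁻³ Pa/m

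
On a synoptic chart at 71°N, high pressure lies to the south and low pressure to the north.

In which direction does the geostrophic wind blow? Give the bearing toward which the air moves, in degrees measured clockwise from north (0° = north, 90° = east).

090°

The pressure-gradient force points toward the north (bearing 000°).
Geostrophic balance: in the Northern Hemisphere the Coriolis force deflects motion to the right, so the geostrophic wind blows 90° to the right of the pressure-gradient force (low pressure on the left).
Rotating 000° by 90° clockwise gives 090° — the wind blows toward the east.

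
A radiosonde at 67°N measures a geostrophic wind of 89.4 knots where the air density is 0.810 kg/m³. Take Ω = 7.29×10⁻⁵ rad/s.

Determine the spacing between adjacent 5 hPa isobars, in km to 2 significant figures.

Coriolis parameter at 67°N:
f = 2Ω sin φ = 2 × 7.29×10⁻⁵ × sin 67° = 1.34×10⁻⁴ s⁻¹
Wind speed in SI: 89.4 knots = 46.0 m/s
Geostrophic balance rearranged: |∂P/∂n| = f ρ V_g
|∂P/∂n| = 1.34×10⁻⁴ × 0.810 × 46.0 = 5.00×10⁻³ Pa/m
Isobar spacing: Δn = ΔP/|∂P/∂n| = 500 Pa / 5.00×10⁻³ Pa/m = 100006 m ≈ 100 km

100 km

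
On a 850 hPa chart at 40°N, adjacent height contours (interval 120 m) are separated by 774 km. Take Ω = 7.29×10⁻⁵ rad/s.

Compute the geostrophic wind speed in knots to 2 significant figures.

32 knots

Coriolis parameter at 40°N:
f = 2Ω sin φ = 2 × 7.29×10⁻⁵ × sin 40° = 9.37×10⁻⁵ s⁻¹
Height gradient: |∂Z/∂n| = 120 m / 774000 m = 1.55×10⁻⁴
On a pressure surface, geostrophic balance gives V_g = (g/f)|∂Z/∂n|:
V_g = 9.81 × 1.55×10⁻⁴ / 9.37×10⁻⁵ = 16.2 m/s
Converting: 16.2 m/s × 1.944 = 32 knots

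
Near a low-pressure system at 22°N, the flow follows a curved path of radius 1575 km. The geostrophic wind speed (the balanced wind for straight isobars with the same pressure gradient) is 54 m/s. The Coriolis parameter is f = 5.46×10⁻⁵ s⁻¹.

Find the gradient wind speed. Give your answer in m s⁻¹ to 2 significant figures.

38 m s⁻¹

Around a low, centrifugal force acts outward with Coriolis, so pressure-gradient force balances both:
(1/ρ)|∂P/∂n| = fV + V²/R  →  V² + fR·V − fR·V_g = 0
With fR = 5.46×10⁻⁵ × 1575×10³ m = 86.0 m/s:
V = [−fR + √((fR)² + 4 fR V_g)]/2 = [−86.0 + √(86.0² + 4×86.0×54)]/2 = 37.6 m/s
Subgeostrophic (V < V_g = 54 m/s), as expected around a low.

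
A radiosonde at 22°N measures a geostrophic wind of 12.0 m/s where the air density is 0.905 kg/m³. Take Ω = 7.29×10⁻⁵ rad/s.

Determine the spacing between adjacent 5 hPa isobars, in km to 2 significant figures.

840 km

Coriolis parameter at 22°N:
f = 2Ω sin φ = 2 × 7.29×10⁻⁵ × sin 22° = 5.46×10⁻⁵ s⁻¹
Geostrophic balance rearranged: |∂P/∂n| = f ρ V_g
|∂P/∂n| = 5.46×10⁻⁵ × 0.905 × 12.0 = 5.93×10⁻⁴ Pa/m
Isobar spacing: Δn = ΔP/|∂P/∂n| = 500 Pa / 5.93×10⁻⁴ Pa/m = 842961 m ≈ 840 km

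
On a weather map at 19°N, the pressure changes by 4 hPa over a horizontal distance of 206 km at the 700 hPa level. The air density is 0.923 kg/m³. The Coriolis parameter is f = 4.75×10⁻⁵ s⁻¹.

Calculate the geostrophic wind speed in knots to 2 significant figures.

86 knots

Pressure gradient: |∂P/∂n| = 400 Pa / 206000 m = 1.94×10⁻³ Pa/m
Geostrophic balance (pressure-gradient force = Coriolis force):
V_g = (1/(fρ)) |∂P/∂n| = 1.94×10⁻³ / (4.75×10⁻⁵ × 0.923) = 44.3 m/s
Converting: 44.3 m/s × 1.944 = 86 knots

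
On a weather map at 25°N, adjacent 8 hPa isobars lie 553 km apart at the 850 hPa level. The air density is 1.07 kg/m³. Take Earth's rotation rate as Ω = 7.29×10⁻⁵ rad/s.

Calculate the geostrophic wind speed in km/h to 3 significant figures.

79.0 km/h

Coriolis parameter at 25°N:
f = 2Ω sin φ = 2 × 7.29×10⁻⁵ × sin 25° = 6.16×10⁻⁵ s⁻¹
Pressure gradient: |∂P/∂n| = 800 Pa / 553000 m = 1.45×10⁻³ Pa/m
Geostrophic balance (pressure-gradient force = Coriolis force):
V_g = (1/(fρ)) |∂P/∂n| = 1.45×10⁻³ / (6.16×10⁻⁵ × 1.07) = 21.9 m/s
Converting: 21.9 m/s × 3.6 = 79.0 km/h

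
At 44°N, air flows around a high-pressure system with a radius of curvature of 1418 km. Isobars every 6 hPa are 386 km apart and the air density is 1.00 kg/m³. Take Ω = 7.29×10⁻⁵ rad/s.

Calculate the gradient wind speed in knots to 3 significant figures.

Coriolis parameter at 44°N:
f = 2Ω sin φ = 2 × 7.29×10⁻⁵ × sin 44° = 1.01×10⁻⁴ s⁻¹
Pressure gradient: |∂P/∂n| = 600 Pa / 386000 m = 1.55×10⁻³ Pa/m
Geostrophic speed: V_g = |∂P/∂n|/(fρ) = 1.55×10⁻³/(1.01×10⁻⁴ × 1.00) = 15.3 m/s
Around a high, pressure-gradient force acts outward with centrifugal, so Coriolis balances both:
fV = (1/ρ)|∂P/∂n| + V²/R  →  V² − fR·V + fR·V_g = 0
With fR = 1.01×10⁻⁴ × 1418×10³ m = 144 m/s:
V = [fR − √((fR)² − 4 fR V_g)]/2 = [144 − √(144² − 4×144×15.3)]/2 = 17.5 m/s
Supergeostrophic (V > V_g = 15.3 m/s), as expected around a high.
Converting: 17.5 m/s × 1.944 = 34.0 knots

34.0 knots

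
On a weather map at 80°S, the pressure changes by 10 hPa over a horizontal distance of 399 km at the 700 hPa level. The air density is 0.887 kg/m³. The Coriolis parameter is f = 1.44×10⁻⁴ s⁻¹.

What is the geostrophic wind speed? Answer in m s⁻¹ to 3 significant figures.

Pressure gradient: |∂P/∂n| = 1000 Pa / 399000 m = 2.51×10⁻³ Pa/m
Geostrophic balance (pressure-gradient force = Coriolis force):
V_g = (1/(fρ)) |∂P/∂n| = 2.51×10⁻³ / (1.44×10⁻⁴ × 0.887) = 19.6 m/s

19.6 m s⁻¹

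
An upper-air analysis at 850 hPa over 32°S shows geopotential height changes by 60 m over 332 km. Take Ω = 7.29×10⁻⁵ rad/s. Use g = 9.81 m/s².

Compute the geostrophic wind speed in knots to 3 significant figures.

44.6 knots

Coriolis parameter at 32°S:
f = 2Ω sin φ = 2 × 7.29×10⁻⁵ × sin 32° = 7.73×10⁻⁵ s⁻¹
Height gradient: |∂Z/∂n| = 60 m / 332000 m = 1.81×10⁻⁴
On a pressure surface, geostrophic balance gives V_g = (g/f)|∂Z/∂n|:
V_g = 9.81 × 1.81×10⁻⁴ / 7.73×10⁻⁵ = 22.9 m/s
Converting: 22.9 m/s × 1.944 = 44.6 knots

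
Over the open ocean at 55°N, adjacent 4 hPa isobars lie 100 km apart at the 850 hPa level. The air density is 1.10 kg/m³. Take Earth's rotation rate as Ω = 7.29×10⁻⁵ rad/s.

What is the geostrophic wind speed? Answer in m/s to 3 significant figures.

30.4 m/s

Coriolis parameter at 55°N:
f = 2Ω sin φ = 2 × 7.29×10⁻⁵ × sin 55° = 1.19×10⁻⁴ s⁻¹
Pressure gradient: |∂P/∂n| = 400 Pa / 100000 m = 4.00×10⁻³ Pa/m
Geostrophic balance (pressure-gradient force = Coriolis force):
V_g = (1/(fρ)) |∂P/∂n| = 4.00×10⁻³ / (1.19×10⁻⁴ × 1.10) = 30.4 m/s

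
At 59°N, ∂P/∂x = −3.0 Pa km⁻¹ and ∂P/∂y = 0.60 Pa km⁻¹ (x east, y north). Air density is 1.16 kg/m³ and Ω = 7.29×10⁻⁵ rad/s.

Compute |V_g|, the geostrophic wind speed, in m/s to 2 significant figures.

Coriolis parameter at 59°N:
f = 2Ω sin φ = 2 × 7.29×10⁻⁵ × sin 59° = 1.25×10⁻⁴ s⁻¹
Component geostrophic relations (x east, y north):
u_g = −(1/(fρ)) ∂P/∂y,  v_g = (1/(fρ)) ∂P/∂x
u_g = −(0.60×10⁻³)/(1.25×10⁻⁴ × 1.16) = −4.14 m/s;  v_g = (−3.0×10⁻³)/(1.25×10⁻⁴ × 1.16) = −20.7 m/s
|V_g| = √(u_g² + v_g²) = 21.1 m/s

21 m/s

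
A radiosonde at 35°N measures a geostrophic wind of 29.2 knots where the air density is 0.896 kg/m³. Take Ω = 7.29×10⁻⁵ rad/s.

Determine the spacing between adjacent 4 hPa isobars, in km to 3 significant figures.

355 km

Coriolis parameter at 35°N:
f = 2Ω sin φ = 2 × 7.29×10⁻⁵ × sin 35° = 8.36×10⁻⁵ s⁻¹
Wind speed in SI: 29.2 knots = 15.0 m/s
Geostrophic balance rearranged: |∂P/∂n| = f ρ V_g
|∂P/∂n| = 8.36×10⁻⁵ × 0.896 × 15.0 = 1.13×10⁻³ Pa/m
Isobar spacing: Δn = ΔP/|∂P/∂n| = 400 Pa / 1.13×10⁻³ Pa/m = 355371 m ≈ 355 km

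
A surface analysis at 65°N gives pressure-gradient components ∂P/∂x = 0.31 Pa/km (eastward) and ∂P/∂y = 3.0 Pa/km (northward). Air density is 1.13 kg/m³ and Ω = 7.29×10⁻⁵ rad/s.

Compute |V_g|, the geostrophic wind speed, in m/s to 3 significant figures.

Coriolis parameter at 65°N:
f = 2Ω sin φ = 2 × 7.29×10⁻⁵ × sin 65° = 1.32×10⁻⁴ s⁻¹
Component geostrophic relations (x east, y north):
u_g = −(1/(fρ)) ∂P/∂y,  v_g = (1/(fρ)) ∂P/∂x
u_g = −(3.0×10⁻³)/(1.32×10⁻⁴ × 1.13) = −20.1 m/s;  v_g = (0.31×10⁻³)/(1.32×10⁻⁴ × 1.13) = 2.08 m/s
|V_g| = √(u_g² + v_g²) = 20.2 m/s

20.2 m/s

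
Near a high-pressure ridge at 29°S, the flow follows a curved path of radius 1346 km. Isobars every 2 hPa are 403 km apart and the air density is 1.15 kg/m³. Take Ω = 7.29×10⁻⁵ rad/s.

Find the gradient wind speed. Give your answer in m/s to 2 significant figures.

6.6 m/s

Coriolis parameter at 29°S:
f = 2Ω sin φ = 2 × 7.29×10⁻⁵ × sin 29° = 7.07×10⁻⁵ s⁻¹
Pressure gradient: |∂P/∂n| = 200 Pa / 403000 m = 4.96×10⁻⁴ Pa/m
Geostrophic speed: V_g = |∂P/∂n|/(fρ) = 4.96×10⁻⁴/(7.07×10⁻⁵ × 1.15) = 6.11 m/s
Around a high, pressure-gradient force acts outward with centrifugal, so Coriolis balances both:
fV = (1/ρ)|∂P/∂n| + V²/R  →  V² − fR·V + fR·V_g = 0
With fR = 7.07×10⁻⁵ × 1346×10³ m = 95.1 m/s:
V = [fR − √((fR)² − 4 fR V_g)]/2 = [95.1 − √(95.1² − 4×95.1×6.11)]/2 = 6.56 m/s
Supergeostrophic (V > V_g = 6.11 m/s), as expected around a high.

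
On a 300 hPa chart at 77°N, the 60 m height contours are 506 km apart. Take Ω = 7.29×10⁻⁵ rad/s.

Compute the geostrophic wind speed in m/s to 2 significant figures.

8.2 m/s

Coriolis parameter at 77°N:
f = 2Ω sin φ = 2 × 7.29×10⁻⁵ × sin 77° = 1.42×10⁻⁴ s⁻¹
Height gradient: |∂Z/∂n| = 60 m / 506000 m = 1.19×10⁻⁴
On a pressure surface, geostrophic balance gives V_g = (g/f)|∂Z/∂n|:
V_g = 9.81 × 1.19×10⁻⁴ / 1.42×10⁻⁴ = 8.19 m/s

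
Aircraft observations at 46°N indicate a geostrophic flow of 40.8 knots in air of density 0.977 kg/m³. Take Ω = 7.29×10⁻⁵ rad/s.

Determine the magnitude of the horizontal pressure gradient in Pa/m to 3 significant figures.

Coriolis parameter at 46°N:
f = 2Ω sin φ = 2 × 7.29×10⁻⁵ × sin 46° = 1.05×10⁻⁴ s⁻¹
Wind speed in SI: 40.8 knots = 21.0 m/s
Geostrophic balance rearranged: |∂P/∂n| = f ρ V_g
|∂P/∂n| = 1.05×10⁻⁴ × 0.977 × 21.0 = 2.15×10⁻³ Pa/m

2.15×10⁻³ Pa/m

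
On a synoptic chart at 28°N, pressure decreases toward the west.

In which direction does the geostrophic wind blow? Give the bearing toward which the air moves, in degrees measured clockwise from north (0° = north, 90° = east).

The pressure-gradient force points toward the west (bearing 270°).
Geostrophic balance: in the Northern Hemisphere the Coriolis force deflects motion to the right, so the geostrophic wind blows 90° to the right of the pressure-gradient force (low pressure on the left).
Rotating 270° by 90° clockwise gives 000° — the wind blows toward the north.

000°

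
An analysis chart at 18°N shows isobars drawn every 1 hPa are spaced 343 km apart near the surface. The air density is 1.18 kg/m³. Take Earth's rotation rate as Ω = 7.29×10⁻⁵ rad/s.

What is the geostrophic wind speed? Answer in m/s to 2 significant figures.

Coriolis parameter at 18°N:
f = 2Ω sin φ = 2 × 7.29×10⁻⁵ × sin 18° = 4.51×10⁻⁵ s⁻¹
Pressure gradient: |∂P/∂n| = 100 Pa / 343000 m = 2.92×10⁻⁴ Pa/m
Geostrophic balance (pressure-gradient force = Coriolis force):
V_g = (1/(fρ)) |∂P/∂n| = 2.92×10⁻⁴ / (4.51×10⁻⁵ × 1.18) = 5.48 m/s

5.5 m/s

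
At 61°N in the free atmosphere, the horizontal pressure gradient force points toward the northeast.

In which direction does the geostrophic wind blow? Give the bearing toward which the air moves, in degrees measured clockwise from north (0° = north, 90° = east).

135°

The pressure-gradient force points toward the northeast (bearing 045°).
Geostrophic balance: in the Northern Hemisphere the Coriolis force deflects motion to the right, so the geostrophic wind blows 90° to the right of the pressure-gradient force (low pressure on the left).
Rotating 045° by 90° clockwise gives 135° — the wind blows toward the southeast.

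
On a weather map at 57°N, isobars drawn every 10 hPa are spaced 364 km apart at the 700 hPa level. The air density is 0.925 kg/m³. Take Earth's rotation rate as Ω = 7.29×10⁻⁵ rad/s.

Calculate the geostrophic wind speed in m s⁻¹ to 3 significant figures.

Coriolis parameter at 57°N:
f = 2Ω sin φ = 2 × 7.29×10⁻⁵ × sin 57° = 1.22×10⁻⁴ s⁻¹
Pressure gradient: |∂P/∂n| = 1000 Pa / 364000 m = 2.75×10⁻³ Pa/m
Geostrophic balance (pressure-gradient force = Coriolis force):
V_g = (1/(fρ)) |∂P/∂n| = 2.75×10⁻³ / (1.22×10⁻⁴ × 0.925) = 24.3 m/s

24.3 m s⁻¹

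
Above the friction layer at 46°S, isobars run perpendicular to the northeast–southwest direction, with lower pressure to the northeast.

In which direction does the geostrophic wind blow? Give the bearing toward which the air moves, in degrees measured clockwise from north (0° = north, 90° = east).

315°

The pressure-gradient force points toward the northeast (bearing 045°).
Geostrophic balance: in the Southern Hemisphere the Coriolis force deflects motion to the left, so the geostrophic wind blows 90° to the left of the pressure-gradient force (low pressure on the right).
Rotating 045° by 90° counterclockwise gives 315° — the wind blows toward the northwest.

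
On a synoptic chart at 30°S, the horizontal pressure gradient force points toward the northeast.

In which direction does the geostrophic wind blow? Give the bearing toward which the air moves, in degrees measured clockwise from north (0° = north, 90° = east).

315°

The pressure-gradient force points toward the northeast (bearing 045°).
Geostrophic balance: in the Southern Hemisphere the Coriolis force deflects motion to the left, so the geostrophic wind blows 90° to the left of the pressure-gradient force (low pressure on the right).
Rotating 045° by 90° counterclockwise gives 315° — the wind blows toward the northwest.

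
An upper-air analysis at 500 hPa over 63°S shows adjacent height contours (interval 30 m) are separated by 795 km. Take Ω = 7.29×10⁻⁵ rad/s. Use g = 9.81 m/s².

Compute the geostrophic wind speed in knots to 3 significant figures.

Coriolis parameter at 63°S:
f = 2Ω sin φ = 2 × 7.29×10⁻⁵ × sin 63° = 1.30×10⁻⁴ s⁻¹
Height gradient: |∂Z/∂n| = 30 m / 795000 m = 3.77×10⁻⁵
On a pressure surface, geostrophic balance gives V_g = (g/f)|∂Z/∂n|:
V_g = 9.81 × 3.77×10⁻⁵ / 1.30×10⁻⁴ = 2.85 m/s
Converting: 2.85 m/s × 1.944 = 5.54 knots

5.54 knots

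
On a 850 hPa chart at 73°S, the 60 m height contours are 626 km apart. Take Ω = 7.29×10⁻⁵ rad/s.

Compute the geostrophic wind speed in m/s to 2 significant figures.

Coriolis parameter at 73°S:
f = 2Ω sin φ = 2 × 7.29×10⁻⁵ × sin 73° = 1.39×10⁻⁴ s⁻¹
Height gradient: |∂Z/∂n| = 60 m / 626000 m = 9.58×10⁻⁵
On a pressure surface, geostrophic balance gives V_g = (g/f)|∂Z/∂n|:
V_g = 9.81 × 9.58×10⁻⁵ / 1.39×10⁻⁴ = 6.74 m/s

6.7 m/s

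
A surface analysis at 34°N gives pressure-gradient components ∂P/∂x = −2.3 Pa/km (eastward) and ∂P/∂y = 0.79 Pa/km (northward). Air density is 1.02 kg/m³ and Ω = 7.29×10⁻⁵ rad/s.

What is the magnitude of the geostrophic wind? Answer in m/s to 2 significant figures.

Coriolis parameter at 34°N:
f = 2Ω sin φ = 2 × 7.29×10⁻⁵ × sin 34° = 8.15×10⁻⁵ s⁻¹
Component geostrophic relations (x east, y north):
u_g = −(1/(fρ)) ∂P/∂y,  v_g = (1/(fρ)) ∂P/∂x
u_g = −(0.79×10⁻³)/(8.15×10⁻⁵ × 1.02) = −9.50 m/s;  v_g = (−2.3×10⁻³)/(8.15×10⁻⁵ × 1.02) = −27.7 m/s
|V_g| = √(u_g² + v_g²) = 29.2 m/s

29 m/s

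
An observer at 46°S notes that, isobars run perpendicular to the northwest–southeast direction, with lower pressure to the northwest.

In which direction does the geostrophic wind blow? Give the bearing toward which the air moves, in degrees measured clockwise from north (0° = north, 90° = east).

The pressure-gradient force points toward the northwest (bearing 315°).
Geostrophic balance: in the Southern Hemisphere the Coriolis force deflects motion to the left, so the geostrophic wind blows 90° to the left of the pressure-gradient force (low pressure on the right).
Rotating 315° by 90° counterclockwise gives 225° — the wind blows toward the southwest.

225°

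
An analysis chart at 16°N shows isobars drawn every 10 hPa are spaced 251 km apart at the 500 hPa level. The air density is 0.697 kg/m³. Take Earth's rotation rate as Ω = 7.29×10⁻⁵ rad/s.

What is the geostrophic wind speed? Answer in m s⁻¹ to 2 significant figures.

Coriolis parameter at 16°N:
f = 2Ω sin φ = 2 × 7.29×10⁻⁵ × sin 16° = 4.02×10⁻⁵ s⁻¹
Pressure gradient: |∂P/∂n| = 1000 Pa / 251000 m = 3.98×10⁻³ Pa/m
Geostrophic balance (pressure-gradient force = Coriolis force):
V_g = (1/(fρ)) |∂P/∂n| = 3.98×10⁻³ / (4.02×10⁻⁵ × 0.697) = 142 m/s

140 m s⁻¹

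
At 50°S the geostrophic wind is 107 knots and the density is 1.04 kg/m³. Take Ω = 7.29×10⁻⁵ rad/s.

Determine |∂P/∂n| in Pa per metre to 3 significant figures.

6.39×10⁻³ Pa/m

Coriolis parameter at 50°S:
f = 2Ω sin φ = 2 × 7.29×10⁻⁵ × sin 50° = 1.12×10⁻⁴ s⁻¹
Wind speed in SI: 107 knots = 55.0 m/s
Geostrophic balance rearranged: |∂P/∂n| = f ρ V_g
|∂P/∂n| = 1.12×10⁻⁴ × 1.04 × 55.0 = 6.39×10⁻³ Pa/m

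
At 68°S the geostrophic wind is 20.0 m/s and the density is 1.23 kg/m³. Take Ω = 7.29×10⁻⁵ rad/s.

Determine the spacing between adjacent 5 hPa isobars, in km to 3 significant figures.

Coriolis parameter at 68°S:
f = 2Ω sin φ = 2 × 7.29×10⁻⁵ × sin 68° = 1.35×10⁻⁴ s⁻¹
Geostrophic balance rearranged: |∂P/∂n| = f ρ V_g
|∂P/∂n| = 1.35×10⁻⁴ × 1.23 × 20.0 = 3.33×10⁻³ Pa/m
Isobar spacing: Δn = ΔP/|∂P/∂n| = 500 Pa / 3.33×10⁻³ Pa/m = 150353 m ≈ 150 km

150 km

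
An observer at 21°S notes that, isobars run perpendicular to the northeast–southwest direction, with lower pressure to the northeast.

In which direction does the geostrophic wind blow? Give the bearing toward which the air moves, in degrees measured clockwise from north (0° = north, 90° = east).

The pressure-gradient force points toward the northeast (bearing 045°).
Geostrophic balance: in the Southern Hemisphere the Coriolis force deflects motion to the left, so the geostrophic wind blows 90° to the left of the pressure-gradient force (low pressure on the right).
Rotating 045° by 90° counterclockwise gives 315° — the wind blows toward the northwest.

315°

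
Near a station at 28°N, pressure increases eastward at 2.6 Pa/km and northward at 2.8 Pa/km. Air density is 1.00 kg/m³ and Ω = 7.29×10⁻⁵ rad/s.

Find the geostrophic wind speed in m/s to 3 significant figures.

55.8 m/s

Coriolis parameter at 28°N:
f = 2Ω sin φ = 2 × 7.29×10⁻⁵ × sin 28° = 6.84×10⁻⁵ s⁻¹
Component geostrophic relations (x east, y north):
u_g = −(1/(fρ)) ∂P/∂y,  v_g = (1/(fρ)) ∂P/∂x
u_g = −(2.8×10⁻³)/(6.84×10⁻⁵ × 1.00) = −40.9 m/s;  v_g = (2.6×10⁻³)/(6.84×10⁻⁵ × 1.00) = 38.0 m/s
|V_g| = √(u_g² + v_g²) = 55.8 m/s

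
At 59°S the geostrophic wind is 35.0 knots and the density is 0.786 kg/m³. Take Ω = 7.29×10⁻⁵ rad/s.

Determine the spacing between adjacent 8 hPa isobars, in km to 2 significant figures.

450 km

Coriolis parameter at 59°S:
f = 2Ω sin φ = 2 × 7.29×10⁻⁵ × sin 59° = 1.25×10⁻⁴ s⁻¹
Wind speed in SI: 35.0 knots = 18.0 m/s
Geostrophic balance rearranged: |∂P/∂n| = f ρ V_g
|∂P/∂n| = 1.25×10⁻⁴ × 0.786 × 18.0 = 1.77×10⁻³ Pa/m
Isobar spacing: Δn = ΔP/|∂P/∂n| = 800 Pa / 1.77×10⁻³ Pa/m = 452312 m ≈ 450 km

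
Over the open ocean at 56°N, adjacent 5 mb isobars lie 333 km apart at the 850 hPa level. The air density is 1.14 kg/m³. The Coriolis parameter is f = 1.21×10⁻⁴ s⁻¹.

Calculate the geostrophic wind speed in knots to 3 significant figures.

21.2 knots

Pressure gradient: |∂P/∂n| = 500 Pa / 333000 m = 1.50×10⁻³ Pa/m
Geostrophic balance (pressure-gradient force = Coriolis force):
V_g = (1/(fρ)) |∂P/∂n| = 1.50×10⁻³ / (1.21×10⁻⁴ × 1.14) = 10.9 m/s
Converting: 10.9 m/s × 1.944 = 21.2 knots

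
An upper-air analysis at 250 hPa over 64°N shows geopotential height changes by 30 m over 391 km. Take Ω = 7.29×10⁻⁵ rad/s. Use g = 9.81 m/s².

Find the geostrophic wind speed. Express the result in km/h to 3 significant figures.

20.7 km/h

Coriolis parameter at 64°N:
f = 2Ω sin φ = 2 × 7.29×10⁻⁵ × sin 64° = 1.31×10⁻⁴ s⁻¹
Height gradient: |∂Z/∂n| = 30 m / 391000 m = 7.67×10⁻⁵
On a pressure surface, geostrophic balance gives V_g = (g/f)|∂Z/∂n|:
V_g = 9.81 × 7.67×10⁻⁵ / 1.31×10⁻⁴ = 5.74 m/s
Converting: 5.74 m/s × 3.6 = 20.7 km/h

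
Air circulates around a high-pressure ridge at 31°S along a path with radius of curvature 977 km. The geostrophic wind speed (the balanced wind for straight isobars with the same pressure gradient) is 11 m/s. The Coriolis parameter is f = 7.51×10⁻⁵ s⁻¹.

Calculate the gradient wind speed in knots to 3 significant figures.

26.2 knots

Around a high, pressure-gradient force acts outward with centrifugal, so Coriolis balances both:
fV = (1/ρ)|∂P/∂n| + V²/R  →  V² − fR·V + fR·V_g = 0
With fR = 7.51×10⁻⁵ × 977×10³ m = 73.4 m/s:
V = [fR − √((fR)² − 4 fR V_g)]/2 = [73.4 − √(73.4² − 4×73.4×11)]/2 = 13.5 m/s
Supergeostrophic (V > V_g = 11 m/s), as expected around a high.
Converting: 13.5 m/s × 1.944 = 26.2 knots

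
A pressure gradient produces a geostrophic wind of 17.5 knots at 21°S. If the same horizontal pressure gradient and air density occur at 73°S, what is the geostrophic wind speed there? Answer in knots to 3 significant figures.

6.56 knots

With the same pressure gradient and density, V_g ∝ 1/f ∝ 1/sin φ.
V₂ = V₁ · sin φ₁ / sin φ₂ = 17.5 × sin 21° / sin 73°
V₂ = 17.5 × 0.3584/0.9563 = 6.56 knots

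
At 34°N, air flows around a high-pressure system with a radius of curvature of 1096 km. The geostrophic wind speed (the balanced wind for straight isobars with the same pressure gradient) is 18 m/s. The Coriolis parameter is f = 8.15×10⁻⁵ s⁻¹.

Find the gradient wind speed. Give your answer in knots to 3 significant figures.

Around a high, pressure-gradient force acts outward with centrifugal, so Coriolis balances both:
fV = (1/ρ)|∂P/∂n| + V²/R  →  V² − fR·V + fR·V_g = 0
With fR = 8.15×10⁻⁵ × 1096×10³ m = 89.3 m/s:
V = [fR − √((fR)² − 4 fR V_g)]/2 = [89.3 − √(89.3² − 4×89.3×18)]/2 = 25 m/s
Supergeostrophic (V > V_g = 18 m/s), as expected around a high.
Converting: 25 m/s × 1.944 = 48.6 knots

48.6 knots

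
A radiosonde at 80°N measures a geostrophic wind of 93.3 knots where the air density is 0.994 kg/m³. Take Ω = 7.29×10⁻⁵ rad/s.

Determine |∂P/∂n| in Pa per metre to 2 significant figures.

Coriolis parameter at 80°N:
f = 2Ω sin φ = 2 × 7.29×10⁻⁵ × sin 80° = 1.44×10⁻⁴ s⁻¹
Wind speed in SI: 93.3 knots = 48.0 m/s
Geostrophic balance rearranged: |∂P/∂n| = f ρ V_g
|∂P/∂n| = 1.44×10⁻⁴ × 0.994 × 48.0 = 6.85×10⁻³ Pa/m

6.9×10⁻³ Pa/m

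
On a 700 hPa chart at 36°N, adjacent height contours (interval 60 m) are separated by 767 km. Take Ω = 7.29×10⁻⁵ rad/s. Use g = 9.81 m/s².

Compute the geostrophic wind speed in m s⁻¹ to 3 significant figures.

Coriolis parameter at 36°N:
f = 2Ω sin φ = 2 × 7.29×10⁻⁵ × sin 36° = 8.57×10⁻⁵ s⁻¹
Height gradient: |∂Z/∂n| = 60 m / 767000 m = 7.82×10⁻⁵
On a pressure surface, geostrophic balance gives V_g = (g/f)|∂Z/∂n|:
V_g = 9.81 × 7.82×10⁻⁵ / 8.57×10⁻⁵ = 8.95 m/s

8.95 m s⁻¹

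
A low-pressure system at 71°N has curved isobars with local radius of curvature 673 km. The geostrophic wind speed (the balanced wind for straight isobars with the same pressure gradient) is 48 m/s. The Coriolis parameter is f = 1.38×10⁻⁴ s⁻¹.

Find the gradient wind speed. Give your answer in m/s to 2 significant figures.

Around a low, centrifugal force acts outward with Coriolis, so pressure-gradient force balances both:
(1/ρ)|∂P/∂n| = fV + V²/R  →  V² + fR·V − fR·V_g = 0
With fR = 1.38×10⁻⁴ × 673×10³ m = 92.9 m/s:
V = [−fR + √((fR)² + 4 fR V_g)]/2 = [−92.9 + √(92.9² + 4×92.9×48)]/2 = 34.9 m/s
Subgeostrophic (V < V_g = 48 m/s), as expected around a low.

35 m/s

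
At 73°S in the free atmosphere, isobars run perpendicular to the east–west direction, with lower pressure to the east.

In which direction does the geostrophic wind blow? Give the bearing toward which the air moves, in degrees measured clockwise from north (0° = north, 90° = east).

The pressure-gradient force points toward the east (bearing 090°).
Geostrophic balance: in the Southern Hemisphere the Coriolis force deflects motion to the left, so the geostrophic wind blows 90° to the left of the pressure-gradient force (low pressure on the right).
Rotating 090° by 90° counterclockwise gives 000° — the wind blows toward the north.

000°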